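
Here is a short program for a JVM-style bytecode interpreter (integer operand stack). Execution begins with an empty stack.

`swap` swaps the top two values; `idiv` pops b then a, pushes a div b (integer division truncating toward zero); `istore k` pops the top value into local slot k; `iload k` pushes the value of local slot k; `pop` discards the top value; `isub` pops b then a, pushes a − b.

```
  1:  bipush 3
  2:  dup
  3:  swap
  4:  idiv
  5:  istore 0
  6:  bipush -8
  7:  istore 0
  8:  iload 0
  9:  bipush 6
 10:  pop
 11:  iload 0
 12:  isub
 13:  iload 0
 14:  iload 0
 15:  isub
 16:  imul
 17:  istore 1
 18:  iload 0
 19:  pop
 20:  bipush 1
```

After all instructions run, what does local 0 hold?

-8

bipush 3  → 3
dup       → 3 3
swap      → 3 3
idiv      → 1
istore 0  → (empty)
bipush -8 → -8
istore 0  → (empty)
iload 0   → -8
bipush 6  → -8 6
pop       → -8
iload 0   → -8 -8
isub      → 0
iload 0   → 0 -8
iload 0   → 0 -8 -8
isub      → 0 0
imul      → 0
istore 1  → (empty)
iload 0   → -8
pop       → (empty)
bipush 1  → 1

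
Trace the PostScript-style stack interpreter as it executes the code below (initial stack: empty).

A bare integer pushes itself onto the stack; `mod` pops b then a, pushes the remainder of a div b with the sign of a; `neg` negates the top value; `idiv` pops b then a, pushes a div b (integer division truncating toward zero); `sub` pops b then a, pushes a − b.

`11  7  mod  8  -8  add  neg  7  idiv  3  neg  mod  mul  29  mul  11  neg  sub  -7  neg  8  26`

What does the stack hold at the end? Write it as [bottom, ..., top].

[11, 7, 8, 26]

11   -> 11
7    -> 11 7
mod  -> 4
8    -> 4 8
-8   -> 4 8 -8
add  -> 4 0
neg  -> 4 0
7    -> 4 0 7
idiv -> 4 0
3    -> 4 0 3
neg  -> 4 0 -3
mod  -> 4 0
mul  -> 0
29   -> 0 29
mul  -> 0
11   -> 0 11
neg  -> 0 -11
sub  -> 11
-7   -> 11 -7
neg  -> 11 7
8    -> 11 7 8
26   -> 11 7 8 26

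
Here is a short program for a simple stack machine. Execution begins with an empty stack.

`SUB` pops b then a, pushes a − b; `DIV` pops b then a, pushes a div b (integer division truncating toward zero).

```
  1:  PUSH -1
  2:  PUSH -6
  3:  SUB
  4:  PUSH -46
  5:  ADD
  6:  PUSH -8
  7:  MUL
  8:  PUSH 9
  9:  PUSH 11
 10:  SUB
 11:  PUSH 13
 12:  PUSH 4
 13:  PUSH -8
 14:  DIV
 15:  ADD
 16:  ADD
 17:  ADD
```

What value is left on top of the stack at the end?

339

PUSH -1  -> -1
PUSH -6  -> -1 -6
SUB      -> 5
PUSH -46 -> 5 -46
ADD      -> -41
PUSH -8  -> -41 -8
MUL      -> 328
PUSH 9   -> 328 9
PUSH 11  -> 328 9 11
SUB      -> 328 -2
PUSH 13  -> 328 -2 13
PUSH 4   -> 328 -2 13 4
PUSH -8  -> 328 -2 13 4 -8
DIV      -> 328 -2 13 0
ADD      -> 328 -2 13
ADD      -> 328 11
ADD      -> 339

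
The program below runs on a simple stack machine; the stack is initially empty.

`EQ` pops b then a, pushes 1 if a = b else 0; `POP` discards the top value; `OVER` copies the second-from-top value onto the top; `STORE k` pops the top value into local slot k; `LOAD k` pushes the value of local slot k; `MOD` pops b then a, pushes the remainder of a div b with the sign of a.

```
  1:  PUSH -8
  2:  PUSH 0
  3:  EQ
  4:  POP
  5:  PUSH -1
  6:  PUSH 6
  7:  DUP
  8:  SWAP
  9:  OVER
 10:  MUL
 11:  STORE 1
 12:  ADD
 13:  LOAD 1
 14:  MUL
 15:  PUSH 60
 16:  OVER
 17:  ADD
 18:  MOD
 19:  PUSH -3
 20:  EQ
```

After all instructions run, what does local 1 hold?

36

PUSH -8 -> -8
PUSH 0  -> -8 0
EQ      -> 0
POP     -> (empty)
PUSH -1 -> -1
PUSH 6  -> -1 6
DUP     -> -1 6 6
SWAP    -> -1 6 6
OVER    -> -1 6 6 6
MUL     -> -1 6 36
STORE 1 -> -1 6
ADD     -> 5
LOAD 1  -> 5 36
MUL     -> 180
PUSH 60 -> 180 60
OVER    -> 180 60 180
ADD     -> 180 240
MOD     -> 180
PUSH -3 -> 180 -3
EQ      -> 0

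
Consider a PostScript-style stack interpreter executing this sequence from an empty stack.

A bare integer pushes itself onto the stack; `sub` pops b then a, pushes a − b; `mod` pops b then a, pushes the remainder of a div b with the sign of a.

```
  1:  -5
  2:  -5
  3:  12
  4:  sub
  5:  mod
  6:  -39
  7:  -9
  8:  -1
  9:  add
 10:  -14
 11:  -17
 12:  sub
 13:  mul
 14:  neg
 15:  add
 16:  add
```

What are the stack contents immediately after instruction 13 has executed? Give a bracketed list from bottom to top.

-5  → [-5]
-5  → [-5, -5]
12  → [-5, -5, 12]
sub → [-5, -17]
mod → [-5]
-39 → [-5, -39]
-9  → [-5, -39, -9]
-1  → [-5, -39, -9, -1]
add → [-5, -39, -10]
-14 → [-5, -39, -10, -14]
-17 → [-5, -39, -10, -14, -17]
sub → [-5, -39, -10, 3]
mul → [-5, -39, -30]

[-5, -39, -30]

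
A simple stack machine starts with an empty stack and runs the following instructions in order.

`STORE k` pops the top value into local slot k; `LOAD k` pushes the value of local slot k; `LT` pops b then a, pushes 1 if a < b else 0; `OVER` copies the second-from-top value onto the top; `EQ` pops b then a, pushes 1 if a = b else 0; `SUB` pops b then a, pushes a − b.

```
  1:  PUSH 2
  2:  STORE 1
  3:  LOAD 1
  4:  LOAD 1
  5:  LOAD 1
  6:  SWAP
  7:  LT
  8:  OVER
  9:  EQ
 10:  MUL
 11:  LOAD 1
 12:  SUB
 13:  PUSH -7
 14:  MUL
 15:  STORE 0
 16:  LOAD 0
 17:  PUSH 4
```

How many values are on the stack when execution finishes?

2

PUSH 2  -> [2]
STORE 1 -> []
LOAD 1  -> [2]
LOAD 1  -> [2, 2]
LOAD 1  -> [2, 2, 2]
SWAP    -> [2, 2, 2]
LT      -> [2, 0]
OVER    -> [2, 0, 2]
EQ      -> [2, 0]
MUL     -> [0]
LOAD 1  -> [0, 2]
SUB     -> [-2]
PUSH -7 -> [-2, -7]
MUL     -> [14]
STORE 0 -> []
LOAD 0  -> [14]
PUSH 4  -> [14, 4]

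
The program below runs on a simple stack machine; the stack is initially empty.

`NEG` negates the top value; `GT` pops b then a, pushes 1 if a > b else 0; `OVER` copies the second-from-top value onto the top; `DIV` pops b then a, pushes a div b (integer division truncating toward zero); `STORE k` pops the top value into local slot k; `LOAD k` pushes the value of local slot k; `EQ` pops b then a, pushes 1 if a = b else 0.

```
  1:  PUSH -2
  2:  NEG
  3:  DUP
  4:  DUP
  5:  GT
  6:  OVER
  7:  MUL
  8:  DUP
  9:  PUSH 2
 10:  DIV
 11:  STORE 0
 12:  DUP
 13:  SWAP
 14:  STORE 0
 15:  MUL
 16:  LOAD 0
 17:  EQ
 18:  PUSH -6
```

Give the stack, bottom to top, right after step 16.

[0, 0]

PUSH -2 → -2
NEG     → 2
DUP     → 2 2
DUP     → 2 2 2
GT      → 2 0
OVER    → 2 0 2
MUL     → 2 0
DUP     → 2 0 0
PUSH 2  → 2 0 0 2
DIV     → 2 0 0
STORE 0 → 2 0
DUP     → 2 0 0
SWAP    → 2 0 0
STORE 0 → 2 0
MUL     → 0
LOAD 0  → 0 0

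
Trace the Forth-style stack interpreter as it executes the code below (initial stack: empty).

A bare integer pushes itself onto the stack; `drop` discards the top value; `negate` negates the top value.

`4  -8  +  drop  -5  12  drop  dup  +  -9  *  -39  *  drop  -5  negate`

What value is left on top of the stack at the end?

4      : 4
-8     : 4 -8
+      : -4
drop   : (empty)
-5     : -5
12     : -5 12
drop   : -5
dup    : -5 -5
+      : -10
-9     : -10 -9
*      : 90
-39    : 90 -39
*      : -3510
drop   : (empty)
-5     : -5
negate : 5

5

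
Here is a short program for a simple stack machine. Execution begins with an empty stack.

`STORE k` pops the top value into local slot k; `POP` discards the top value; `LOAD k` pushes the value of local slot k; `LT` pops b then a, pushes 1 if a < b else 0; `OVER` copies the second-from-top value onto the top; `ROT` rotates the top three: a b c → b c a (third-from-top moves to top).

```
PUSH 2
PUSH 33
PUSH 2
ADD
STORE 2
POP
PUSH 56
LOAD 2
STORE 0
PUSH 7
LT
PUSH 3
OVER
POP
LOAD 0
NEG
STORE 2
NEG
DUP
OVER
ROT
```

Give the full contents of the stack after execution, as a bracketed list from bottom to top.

[0, -3, -3, -3]

PUSH 2  -> [2]
PUSH 33 -> [2, 33]
PUSH 2  -> [2, 33, 2]
ADD     -> [2, 35]
STORE 2 -> [2]
POP     -> []
PUSH 56 -> [56]
LOAD 2  -> [56, 35]
STORE 0 -> [56]
PUSH 7  -> [56, 7]
LT      -> [0]
PUSH 3  -> [0, 3]
OVER    -> [0, 3, 0]
POP     -> [0, 3]
LOAD 0  -> [0, 3, 35]
NEG     -> [0, 3, -35]
STORE 2 -> [0, 3]
NEG     -> [0, -3]
DUP     -> [0, -3, -3]
OVER    -> [0, -3, -3, -3]
ROT     -> [0, -3, -3, -3]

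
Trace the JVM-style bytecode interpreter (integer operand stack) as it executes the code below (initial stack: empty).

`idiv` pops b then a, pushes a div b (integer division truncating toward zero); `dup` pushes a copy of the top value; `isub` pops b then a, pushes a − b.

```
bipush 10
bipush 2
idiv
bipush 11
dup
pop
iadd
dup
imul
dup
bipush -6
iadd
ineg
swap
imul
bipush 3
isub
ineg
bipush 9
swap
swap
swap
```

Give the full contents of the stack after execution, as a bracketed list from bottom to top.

bipush 10 -> 10
bipush 2  -> 10 2
idiv      -> 5
bipush 11 -> 5 11
dup       -> 5 11 11
pop       -> 5 11
iadd      -> 16
dup       -> 16 16
imul      -> 256
dup       -> 256 256
bipush -6 -> 256 256 -6
iadd      -> 256 250
ineg      -> 256 -250
swap      -> -250 256
imul      -> -64000
bipush 3  -> -64000 3
isub      -> -64003
ineg      -> 64003
bipush 9  -> 64003 9
swap      -> 9 64003
swap      -> 64003 9
swap      -> 9 64003

[9, 64003]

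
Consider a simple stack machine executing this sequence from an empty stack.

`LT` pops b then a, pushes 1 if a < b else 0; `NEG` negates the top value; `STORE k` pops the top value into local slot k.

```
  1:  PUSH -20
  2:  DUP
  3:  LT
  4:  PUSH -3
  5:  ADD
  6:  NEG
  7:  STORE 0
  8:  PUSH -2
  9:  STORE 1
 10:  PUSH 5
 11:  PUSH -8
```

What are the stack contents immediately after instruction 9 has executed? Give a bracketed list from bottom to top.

PUSH -20 -> [-20]
DUP      -> [-20, -20]
LT       -> [0]
PUSH -3  -> [0, -3]
ADD      -> [-3]
NEG      -> [3]
STORE 0  -> []
PUSH -2  -> [-2]
STORE 1  -> []

[]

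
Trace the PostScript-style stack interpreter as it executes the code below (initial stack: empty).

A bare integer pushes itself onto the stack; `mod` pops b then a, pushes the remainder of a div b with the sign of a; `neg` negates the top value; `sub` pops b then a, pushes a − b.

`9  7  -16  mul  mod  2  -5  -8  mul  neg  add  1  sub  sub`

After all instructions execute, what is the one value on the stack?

9   -> [9]
7   -> [9, 7]
-16 -> [9, 7, -16]
mul -> [9, -112]
mod -> [9]
2   -> [9, 2]
-5  -> [9, 2, -5]
-8  -> [9, 2, -5, -8]
mul -> [9, 2, 40]
neg -> [9, 2, -40]
add -> [9, -38]
1   -> [9, -38, 1]
sub -> [9, -39]
sub -> [48]

48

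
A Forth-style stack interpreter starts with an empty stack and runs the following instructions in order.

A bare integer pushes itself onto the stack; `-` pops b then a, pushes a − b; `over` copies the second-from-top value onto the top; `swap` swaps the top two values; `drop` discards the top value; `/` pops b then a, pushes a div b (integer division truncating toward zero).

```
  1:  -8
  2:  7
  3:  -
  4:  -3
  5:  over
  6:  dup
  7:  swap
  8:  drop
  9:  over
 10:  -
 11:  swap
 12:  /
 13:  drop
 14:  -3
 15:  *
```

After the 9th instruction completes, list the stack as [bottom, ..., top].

[-15, -3, -15, -3]

-8   → [-8]
7    → [-8, 7]
-    → [-15]
-3   → [-15, -3]
over → [-15, -3, -15]
dup  → [-15, -3, -15, -15]
swap → [-15, -3, -15, -15]
drop → [-15, -3, -15]
over → [-15, -3, -15, -3]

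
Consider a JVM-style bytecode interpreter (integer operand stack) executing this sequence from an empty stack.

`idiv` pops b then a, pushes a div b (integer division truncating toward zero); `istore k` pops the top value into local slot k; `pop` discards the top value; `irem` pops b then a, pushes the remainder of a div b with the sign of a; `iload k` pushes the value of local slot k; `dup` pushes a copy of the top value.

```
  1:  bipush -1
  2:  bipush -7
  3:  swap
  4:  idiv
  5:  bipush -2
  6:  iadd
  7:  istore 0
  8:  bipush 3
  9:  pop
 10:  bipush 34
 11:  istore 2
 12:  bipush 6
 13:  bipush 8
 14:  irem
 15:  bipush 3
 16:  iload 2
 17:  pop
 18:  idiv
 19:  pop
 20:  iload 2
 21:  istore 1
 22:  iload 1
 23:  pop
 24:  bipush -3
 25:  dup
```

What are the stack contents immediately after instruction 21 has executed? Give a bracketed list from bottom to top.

bipush -1  [-1]
bipush -7  [-1, -7]
swap       [-7, -1]
idiv       [7]
bipush -2  [7, -2]
iadd       [5]
istore 0   []
bipush 3   [3]
pop        []
bipush 34  [34]
istore 2   []
bipush 6   [6]
bipush 8   [6, 8]
irem       [6]
bipush 3   [6, 3]
iload 2    [6, 3, 34]
pop        [6, 3]
idiv       [2]
pop        []
iload 2    [34]
istore 1   []

[]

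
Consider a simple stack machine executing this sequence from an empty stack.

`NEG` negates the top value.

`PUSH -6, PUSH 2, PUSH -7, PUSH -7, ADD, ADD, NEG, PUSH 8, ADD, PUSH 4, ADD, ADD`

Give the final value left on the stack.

18

PUSH -6 : [-6]
PUSH 2  : [-6, 2]
PUSH -7 : [-6, 2, -7]
PUSH -7 : [-6, 2, -7, -7]
ADD     : [-6, 2, -14]
ADD     : [-6, -12]
NEG     : [-6, 12]
PUSH 8  : [-6, 12, 8]
ADD     : [-6, 20]
PUSH 4  : [-6, 20, 4]
ADD     : [-6, 24]
ADD     : [18]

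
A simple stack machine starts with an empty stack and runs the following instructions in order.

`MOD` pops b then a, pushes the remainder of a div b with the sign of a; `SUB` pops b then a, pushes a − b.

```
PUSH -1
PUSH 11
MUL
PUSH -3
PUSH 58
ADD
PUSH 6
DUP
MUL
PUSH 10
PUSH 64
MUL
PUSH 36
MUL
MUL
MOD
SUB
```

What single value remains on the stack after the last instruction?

PUSH -1 → [-1]
PUSH 11 → [-1, 11]
MUL     → [-11]
PUSH -3 → [-11, -3]
PUSH 58 → [-11, -3, 58]
ADD     → [-11, 55]
PUSH 6  → [-11, 55, 6]
DUP     → [-11, 55, 6, 6]
MUL     → [-11, 55, 36]
PUSH 10 → [-11, 55, 36, 10]
PUSH 64 → [-11, 55, 36, 10, 64]
MUL     → [-11, 55, 36, 640]
PUSH 36 → [-11, 55, 36, 640, 36]
MUL     → [-11, 55, 36, 23040]
MUL     → [-11, 55, 829440]
MOD     → [-11, 55]
SUB     → [-66]

-66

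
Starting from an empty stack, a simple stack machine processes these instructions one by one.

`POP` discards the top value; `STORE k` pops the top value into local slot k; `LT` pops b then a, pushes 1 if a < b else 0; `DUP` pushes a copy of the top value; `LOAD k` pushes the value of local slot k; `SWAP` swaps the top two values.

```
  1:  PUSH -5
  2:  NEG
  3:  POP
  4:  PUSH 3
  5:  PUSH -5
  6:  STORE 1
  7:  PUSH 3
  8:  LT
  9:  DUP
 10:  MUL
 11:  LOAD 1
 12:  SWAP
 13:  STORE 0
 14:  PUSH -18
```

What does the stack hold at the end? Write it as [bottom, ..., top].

[-5, -18]

PUSH -5   -5
NEG       5
POP       (empty)
PUSH 3    3
PUSH -5   3 -5
STORE 1   3
PUSH 3    3 3
LT        0
DUP       0 0
MUL       0
LOAD 1    0 -5
SWAP      -5 0
STORE 0   -5
PUSH -18  -5 -18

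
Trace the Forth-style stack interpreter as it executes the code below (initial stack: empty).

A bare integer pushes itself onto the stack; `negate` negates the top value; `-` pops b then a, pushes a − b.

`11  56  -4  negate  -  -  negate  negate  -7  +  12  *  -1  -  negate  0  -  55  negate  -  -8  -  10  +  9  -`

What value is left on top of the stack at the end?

639

11     : [11]
56     : [11, 56]
-4     : [11, 56, -4]
negate : [11, 56, 4]
-      : [11, 52]
-      : [-41]
negate : [41]
negate : [-41]
-7     : [-41, -7]
+      : [-48]
12     : [-48, 12]
*      : [-576]
-1     : [-576, -1]
-      : [-575]
negate : [575]
0      : [575, 0]
-      : [575]
55     : [575, 55]
negate : [575, -55]
-      : [630]
-8     : [630, -8]
-      : [638]
10     : [638, 10]
+      : [648]
9      : [648, 9]
-      : [639]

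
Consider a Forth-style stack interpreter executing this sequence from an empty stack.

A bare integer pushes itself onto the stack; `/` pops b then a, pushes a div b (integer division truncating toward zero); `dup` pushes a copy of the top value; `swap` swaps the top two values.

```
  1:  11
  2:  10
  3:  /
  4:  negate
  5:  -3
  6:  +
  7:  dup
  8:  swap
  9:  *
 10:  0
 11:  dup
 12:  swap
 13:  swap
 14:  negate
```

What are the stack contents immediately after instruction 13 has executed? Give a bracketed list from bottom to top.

11     -> 11
10     -> 11 10
/      -> 1
negate -> -1
-3     -> -1 -3
+      -> -4
dup    -> -4 -4
swap   -> -4 -4
*      -> 16
0      -> 16 0
dup    -> 16 0 0
swap   -> 16 0 0
swap   -> 16 0 0

[16, 0, 0]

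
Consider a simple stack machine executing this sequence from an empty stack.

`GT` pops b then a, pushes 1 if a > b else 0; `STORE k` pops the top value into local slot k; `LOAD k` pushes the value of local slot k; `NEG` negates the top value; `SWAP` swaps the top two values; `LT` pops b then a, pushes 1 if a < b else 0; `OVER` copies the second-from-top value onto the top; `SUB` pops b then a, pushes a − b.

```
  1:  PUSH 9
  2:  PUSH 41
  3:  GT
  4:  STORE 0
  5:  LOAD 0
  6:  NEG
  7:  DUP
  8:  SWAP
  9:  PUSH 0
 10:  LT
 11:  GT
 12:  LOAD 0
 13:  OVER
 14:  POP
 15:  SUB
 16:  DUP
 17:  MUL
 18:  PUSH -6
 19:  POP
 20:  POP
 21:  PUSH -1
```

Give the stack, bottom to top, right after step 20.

[]

PUSH 9  : [9]
PUSH 41 : [9, 41]
GT      : [0]
STORE 0 : []
LOAD 0  : [0]
NEG     : [0]
DUP     : [0, 0]
SWAP    : [0, 0]
PUSH 0  : [0, 0, 0]
LT      : [0, 0]
GT      : [0]
LOAD 0  : [0, 0]
OVER    : [0, 0, 0]
POP     : [0, 0]
SUB     : [0]
DUP     : [0, 0]
MUL     : [0]
PUSH -6 : [0, -6]
POP     : [0]
POP     : []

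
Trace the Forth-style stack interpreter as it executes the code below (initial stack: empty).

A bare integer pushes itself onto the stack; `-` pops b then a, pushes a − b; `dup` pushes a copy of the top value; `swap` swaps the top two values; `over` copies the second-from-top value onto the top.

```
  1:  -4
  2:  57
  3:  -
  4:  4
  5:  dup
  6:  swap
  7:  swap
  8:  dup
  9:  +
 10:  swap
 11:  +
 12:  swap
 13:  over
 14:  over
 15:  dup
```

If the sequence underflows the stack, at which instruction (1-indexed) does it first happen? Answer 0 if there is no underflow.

-4   → -4
57   → -4 57
-    → -61
4    → -61 4
dup  → -61 4 4
swap → -61 4 4
swap → -61 4 4
dup  → -61 4 4 4
+    → -61 4 8
swap → -61 8 4
+    → -61 12
swap → 12 -61
over → 12 -61 12
over → 12 -61 12 -61
dup  → 12 -61 12 -61 -61

0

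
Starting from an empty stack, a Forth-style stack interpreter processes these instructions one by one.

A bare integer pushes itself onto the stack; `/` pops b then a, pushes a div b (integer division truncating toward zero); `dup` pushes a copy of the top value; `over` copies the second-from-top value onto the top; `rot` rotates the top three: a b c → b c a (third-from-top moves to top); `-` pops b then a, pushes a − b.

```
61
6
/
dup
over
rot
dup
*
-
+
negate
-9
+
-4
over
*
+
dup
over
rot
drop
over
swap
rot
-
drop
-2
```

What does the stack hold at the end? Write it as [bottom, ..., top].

[-213, -2]

61     → [61]
6      → [61, 6]
/      → [10]
dup    → [10, 10]
over   → [10, 10, 10]
rot    → [10, 10, 10]
dup    → [10, 10, 10, 10]
*      → [10, 10, 100]
-      → [10, -90]
+      → [-80]
negate → [80]
-9     → [80, -9]
+      → [71]
-4     → [71, -4]
over   → [71, -4, 71]
*      → [71, -284]
+      → [-213]
dup    → [-213, -213]
over   → [-213, -213, -213]
rot    → [-213, -213, -213]
drop   → [-213, -213]
over   → [-213, -213, -213]
swap   → [-213, -213, -213]
rot    → [-213, -213, -213]
-      → [-213, 0]
drop   → [-213]
-2     → [-213, -2]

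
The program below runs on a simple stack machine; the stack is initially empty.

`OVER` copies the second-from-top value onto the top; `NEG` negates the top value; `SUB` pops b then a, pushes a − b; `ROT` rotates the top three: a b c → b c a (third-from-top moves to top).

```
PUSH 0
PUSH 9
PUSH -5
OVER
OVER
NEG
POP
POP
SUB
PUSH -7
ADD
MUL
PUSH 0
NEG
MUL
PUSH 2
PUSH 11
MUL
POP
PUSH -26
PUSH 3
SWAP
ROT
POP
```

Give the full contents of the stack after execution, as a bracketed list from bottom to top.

[3, -26]

PUSH 0   → [0]
PUSH 9   → [0, 9]
PUSH -5  → [0, 9, -5]
OVER     → [0, 9, -5, 9]
OVER     → [0, 9, -5, 9, -5]
NEG      → [0, 9, -5, 9, 5]
POP      → [0, 9, -5, 9]
POP      → [0, 9, -5]
SUB      → [0, 14]
PUSH -7  → [0, 14, -7]
ADD      → [0, 7]
MUL      → [0]
PUSH 0   → [0, 0]
NEG      → [0, 0]
MUL      → [0]
PUSH 2   → [0, 2]
PUSH 11  → [0, 2, 11]
MUL      → [0, 22]
POP      → [0]
PUSH -26 → [0, -26]
PUSH 3   → [0, -26, 3]
SWAP     → [0, 3, -26]
ROT      → [3, -26, 0]
POP      → [3, -26]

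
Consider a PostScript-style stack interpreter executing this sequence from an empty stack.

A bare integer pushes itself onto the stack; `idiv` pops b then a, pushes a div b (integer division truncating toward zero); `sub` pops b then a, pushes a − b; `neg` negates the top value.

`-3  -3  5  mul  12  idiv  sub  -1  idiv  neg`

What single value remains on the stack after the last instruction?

-2

-3   -> [-3]
-3   -> [-3, -3]
5    -> [-3, -3, 5]
mul  -> [-3, -15]
12   -> [-3, -15, 12]
idiv -> [-3, -1]
sub  -> [-2]
-1   -> [-2, -1]
idiv -> [2]
neg  -> [-2]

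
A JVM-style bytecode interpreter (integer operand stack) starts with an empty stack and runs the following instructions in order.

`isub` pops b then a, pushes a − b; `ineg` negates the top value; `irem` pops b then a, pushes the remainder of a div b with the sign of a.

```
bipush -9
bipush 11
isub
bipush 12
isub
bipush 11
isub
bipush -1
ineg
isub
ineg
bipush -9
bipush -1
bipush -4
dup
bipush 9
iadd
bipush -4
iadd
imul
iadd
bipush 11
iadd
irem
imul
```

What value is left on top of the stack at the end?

-132

bipush -9  -9
bipush 11  -9 11
isub       -20
bipush 12  -20 12
isub       -32
bipush 11  -32 11
isub       -43
bipush -1  -43 -1
ineg       -43 1
isub       -44
ineg       44
bipush -9  44 -9
bipush -1  44 -9 -1
bipush -4  44 -9 -1 -4
dup        44 -9 -1 -4 -4
bipush 9   44 -9 -1 -4 -4 9
iadd       44 -9 -1 -4 5
bipush -4  44 -9 -1 -4 5 -4
iadd       44 -9 -1 -4 1
imul       44 -9 -1 -4
iadd       44 -9 -5
bipush 11  44 -9 -5 11
iadd       44 -9 6
irem       44 -3
imul       -132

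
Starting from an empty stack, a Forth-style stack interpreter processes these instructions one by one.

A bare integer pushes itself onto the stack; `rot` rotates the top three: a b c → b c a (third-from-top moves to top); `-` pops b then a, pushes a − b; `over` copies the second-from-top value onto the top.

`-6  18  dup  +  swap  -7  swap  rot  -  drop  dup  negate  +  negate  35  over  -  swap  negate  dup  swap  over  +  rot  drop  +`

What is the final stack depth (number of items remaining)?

-6     : [-6]
18     : [-6, 18]
dup    : [-6, 18, 18]
+      : [-6, 36]
swap   : [36, -6]
-7     : [36, -6, -7]
swap   : [36, -7, -6]
rot    : [-7, -6, 36]
-      : [-7, -42]
drop   : [-7]
dup    : [-7, -7]
negate : [-7, 7]
+      : [0]
negate : [0]
35     : [0, 35]
over   : [0, 35, 0]
-      : [0, 35]
swap   : [35, 0]
negate : [35, 0]
dup    : [35, 0, 0]
swap   : [35, 0, 0]
over   : [35, 0, 0, 0]
+      : [35, 0, 0]
rot    : [0, 0, 35]
drop   : [0, 0]
+      : [0]

1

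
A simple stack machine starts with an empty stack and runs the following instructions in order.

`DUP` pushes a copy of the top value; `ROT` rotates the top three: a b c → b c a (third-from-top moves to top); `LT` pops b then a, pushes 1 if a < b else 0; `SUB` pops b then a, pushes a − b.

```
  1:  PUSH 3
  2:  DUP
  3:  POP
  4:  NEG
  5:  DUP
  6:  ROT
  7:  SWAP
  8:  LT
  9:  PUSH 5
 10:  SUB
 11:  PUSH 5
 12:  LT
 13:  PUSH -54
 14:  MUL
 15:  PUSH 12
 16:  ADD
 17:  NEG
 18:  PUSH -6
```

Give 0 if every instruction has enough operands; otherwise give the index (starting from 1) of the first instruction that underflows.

6

PUSH 3 -> 3
DUP    -> 3 3
POP    -> 3
NEG    -> -3
DUP    -> -3 -3
ROT  — needs 3 operands, stack has 2 → underflow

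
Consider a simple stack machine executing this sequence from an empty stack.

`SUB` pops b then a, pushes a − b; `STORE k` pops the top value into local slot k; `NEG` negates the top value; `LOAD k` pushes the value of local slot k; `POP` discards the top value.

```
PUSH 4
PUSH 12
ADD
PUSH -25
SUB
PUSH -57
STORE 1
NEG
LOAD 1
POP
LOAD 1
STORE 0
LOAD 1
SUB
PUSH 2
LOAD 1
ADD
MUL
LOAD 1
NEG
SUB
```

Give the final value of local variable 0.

PUSH 4    [4]
PUSH 12   [4, 12]
ADD       [16]
PUSH -25  [16, -25]
SUB       [41]
PUSH -57  [41, -57]
STORE 1   [41]
NEG       [-41]
LOAD 1    [-41, -57]
POP       [-41]
LOAD 1    [-41, -57]
STORE 0   [-41]
LOAD 1    [-41, -57]
SUB       [16]
PUSH 2    [16, 2]
LOAD 1    [16, 2, -57]
ADD       [16, -55]
MUL       [-880]
LOAD 1    [-880, -57]
NEG       [-880, 57]
SUB       [-937]

-57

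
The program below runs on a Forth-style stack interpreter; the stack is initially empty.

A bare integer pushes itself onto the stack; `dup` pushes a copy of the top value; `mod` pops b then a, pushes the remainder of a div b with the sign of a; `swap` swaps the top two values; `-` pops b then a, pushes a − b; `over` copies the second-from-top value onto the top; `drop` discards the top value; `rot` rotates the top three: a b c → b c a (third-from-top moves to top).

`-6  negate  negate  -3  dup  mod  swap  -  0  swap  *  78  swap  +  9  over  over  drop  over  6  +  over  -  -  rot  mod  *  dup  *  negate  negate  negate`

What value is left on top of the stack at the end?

-321489

-6     : [-6]
negate : [6]
negate : [-6]
-3     : [-6, -3]
dup    : [-6, -3, -3]
mod    : [-6, 0]
swap   : [0, -6]
-      : [6]
0      : [6, 0]
swap   : [0, 6]
*      : [0]
78     : [0, 78]
swap   : [78, 0]
+      : [78]
9      : [78, 9]
over   : [78, 9, 78]
over   : [78, 9, 78, 9]
drop   : [78, 9, 78]
over   : [78, 9, 78, 9]
6      : [78, 9, 78, 9, 6]
+      : [78, 9, 78, 15]
over   : [78, 9, 78, 15, 78]
-      : [78, 9, 78, -63]
-      : [78, 9, 141]
rot    : [9, 141, 78]
mod    : [9, 63]
*      : [567]
dup    : [567, 567]
*      : [321489]
negate : [-321489]
negate : [321489]
negate : [-321489]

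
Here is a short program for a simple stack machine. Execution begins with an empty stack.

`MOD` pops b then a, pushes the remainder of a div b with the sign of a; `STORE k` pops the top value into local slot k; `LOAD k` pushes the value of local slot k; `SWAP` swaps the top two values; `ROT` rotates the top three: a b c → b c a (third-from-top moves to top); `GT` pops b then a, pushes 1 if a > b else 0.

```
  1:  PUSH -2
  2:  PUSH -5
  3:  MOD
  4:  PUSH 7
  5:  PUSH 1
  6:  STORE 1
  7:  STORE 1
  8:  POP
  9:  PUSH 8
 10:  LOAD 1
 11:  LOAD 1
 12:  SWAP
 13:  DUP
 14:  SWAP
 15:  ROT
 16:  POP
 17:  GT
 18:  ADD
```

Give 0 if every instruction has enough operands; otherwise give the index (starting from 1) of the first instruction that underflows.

PUSH -2 : -2
PUSH -5 : -2 -5
MOD     : -2
PUSH 7  : -2 7
PUSH 1  : -2 7 1
STORE 1 : -2 7
STORE 1 : -2
POP     : (empty)
PUSH 8  : 8
LOAD 1  : 8 7
LOAD 1  : 8 7 7
SWAP    : 8 7 7
DUP     : 8 7 7 7
SWAP    : 8 7 7 7
ROT     : 8 7 7 7
POP     : 8 7 7
GT      : 8 0
ADD     : 8

0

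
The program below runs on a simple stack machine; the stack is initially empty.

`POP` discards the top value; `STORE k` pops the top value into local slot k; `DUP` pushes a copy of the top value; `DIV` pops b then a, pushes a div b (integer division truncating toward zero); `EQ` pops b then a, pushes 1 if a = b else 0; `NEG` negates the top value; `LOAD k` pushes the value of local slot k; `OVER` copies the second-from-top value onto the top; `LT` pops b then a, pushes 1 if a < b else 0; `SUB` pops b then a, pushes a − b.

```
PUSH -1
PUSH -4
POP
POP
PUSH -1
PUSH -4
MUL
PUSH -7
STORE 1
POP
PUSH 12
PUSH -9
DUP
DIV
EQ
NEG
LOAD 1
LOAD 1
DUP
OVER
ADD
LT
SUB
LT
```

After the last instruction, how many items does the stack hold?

1

PUSH -1 → -1
PUSH -4 → -1 -4
POP     → -1
POP     → (empty)
PUSH -1 → -1
PUSH -4 → -1 -4
MUL     → 4
PUSH -7 → 4 -7
STORE 1 → 4
POP     → (empty)
PUSH 12 → 12
PUSH -9 → 12 -9
DUP     → 12 -9 -9
DIV     → 12 1
EQ      → 0
NEG     → 0
LOAD 1  → 0 -7
LOAD 1  → 0 -7 -7
DUP     → 0 -7 -7 -7
OVER    → 0 -7 -7 -7 -7
ADD     → 0 -7 -7 -14
LT      → 0 -7 0
SUB     → 0 -7
LT      → 0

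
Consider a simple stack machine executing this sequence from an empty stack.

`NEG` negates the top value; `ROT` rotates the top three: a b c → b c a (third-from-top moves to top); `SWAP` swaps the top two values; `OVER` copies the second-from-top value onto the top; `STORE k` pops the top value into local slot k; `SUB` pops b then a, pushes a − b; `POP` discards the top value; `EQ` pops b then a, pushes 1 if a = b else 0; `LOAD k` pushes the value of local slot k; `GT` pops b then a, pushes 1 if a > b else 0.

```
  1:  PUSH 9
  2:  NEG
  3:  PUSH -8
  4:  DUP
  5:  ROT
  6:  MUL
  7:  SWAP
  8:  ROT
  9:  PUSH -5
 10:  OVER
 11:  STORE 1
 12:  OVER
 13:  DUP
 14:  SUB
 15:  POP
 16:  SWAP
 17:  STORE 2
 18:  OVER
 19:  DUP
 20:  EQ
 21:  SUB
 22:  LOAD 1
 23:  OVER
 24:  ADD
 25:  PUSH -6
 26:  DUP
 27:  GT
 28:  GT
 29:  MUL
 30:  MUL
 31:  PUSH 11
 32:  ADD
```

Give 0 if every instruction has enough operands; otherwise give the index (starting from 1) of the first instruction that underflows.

8

PUSH 9  → 9
NEG     → -9
PUSH -8 → -9 -8
DUP     → -9 -8 -8
ROT     → -8 -8 -9
MUL     → -8 72
SWAP    → 72 -8
ROT  — needs 3 operands, stack has 2 → underflow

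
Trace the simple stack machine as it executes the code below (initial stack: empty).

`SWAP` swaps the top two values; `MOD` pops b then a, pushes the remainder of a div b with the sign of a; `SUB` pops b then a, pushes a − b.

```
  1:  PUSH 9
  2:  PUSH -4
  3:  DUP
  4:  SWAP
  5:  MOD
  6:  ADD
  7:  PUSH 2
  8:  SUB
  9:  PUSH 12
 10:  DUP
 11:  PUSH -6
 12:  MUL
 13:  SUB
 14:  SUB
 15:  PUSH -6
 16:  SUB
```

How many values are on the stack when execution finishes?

1

PUSH 9  : 9
PUSH -4 : 9 -4
DUP     : 9 -4 -4
SWAP    : 9 -4 -4
MOD     : 9 0
ADD     : 9
PUSH 2  : 9 2
SUB     : 7
PUSH 12 : 7 12
DUP     : 7 12 12
PUSH -6 : 7 12 12 -6
MUL     : 7 12 -72
SUB     : 7 84
SUB     : -77
PUSH -6 : -77 -6
SUB     : -71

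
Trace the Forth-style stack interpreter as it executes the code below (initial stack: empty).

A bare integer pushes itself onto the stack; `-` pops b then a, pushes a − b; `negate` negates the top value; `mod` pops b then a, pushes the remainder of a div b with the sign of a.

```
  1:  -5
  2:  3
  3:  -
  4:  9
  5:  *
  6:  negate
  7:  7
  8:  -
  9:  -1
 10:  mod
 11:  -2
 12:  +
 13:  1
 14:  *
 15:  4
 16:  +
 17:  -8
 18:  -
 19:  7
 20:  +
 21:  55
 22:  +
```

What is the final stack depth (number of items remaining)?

-5     → -5
3      → -5 3
-      → -8
9      → -8 9
*      → -72
negate → 72
7      → 72 7
-      → 65
-1     → 65 -1
mod    → 0
-2     → 0 -2
+      → -2
1      → -2 1
*      → -2
4      → -2 4
+      → 2
-8     → 2 -8
-      → 10
7      → 10 7
+      → 17
55     → 17 55
+      → 72

1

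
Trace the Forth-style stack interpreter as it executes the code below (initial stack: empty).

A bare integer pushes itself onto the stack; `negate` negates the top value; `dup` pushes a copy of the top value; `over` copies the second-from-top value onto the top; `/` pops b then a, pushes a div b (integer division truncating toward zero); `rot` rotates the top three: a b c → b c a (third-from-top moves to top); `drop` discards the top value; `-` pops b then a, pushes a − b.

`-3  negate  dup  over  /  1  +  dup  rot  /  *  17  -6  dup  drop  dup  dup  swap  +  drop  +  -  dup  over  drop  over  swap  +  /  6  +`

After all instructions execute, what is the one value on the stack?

6

-3     : [-3]
negate : [3]
dup    : [3, 3]
over   : [3, 3, 3]
/      : [3, 1]
1      : [3, 1, 1]
+      : [3, 2]
dup    : [3, 2, 2]
rot    : [2, 2, 3]
/      : [2, 0]
*      : [0]
17     : [0, 17]
-6     : [0, 17, -6]
dup    : [0, 17, -6, -6]
drop   : [0, 17, -6]
dup    : [0, 17, -6, -6]
dup    : [0, 17, -6, -6, -6]
swap   : [0, 17, -6, -6, -6]
+      : [0, 17, -6, -12]
drop   : [0, 17, -6]
+      : [0, 11]
-      : [-11]
dup    : [-11, -11]
over   : [-11, -11, -11]
drop   : [-11, -11]
over   : [-11, -11, -11]
swap   : [-11, -11, -11]
+      : [-11, -22]
/      : [0]
6      : [0, 6]
+      : [6]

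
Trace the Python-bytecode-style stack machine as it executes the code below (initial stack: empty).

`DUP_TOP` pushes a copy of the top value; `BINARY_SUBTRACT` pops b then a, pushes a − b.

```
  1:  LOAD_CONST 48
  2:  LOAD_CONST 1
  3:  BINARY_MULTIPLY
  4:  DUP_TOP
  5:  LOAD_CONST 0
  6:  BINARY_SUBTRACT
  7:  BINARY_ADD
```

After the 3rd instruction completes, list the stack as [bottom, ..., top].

[48]

LOAD_CONST 48    [48]
LOAD_CONST 1     [48, 1]
BINARY_MULTIPLY  [48]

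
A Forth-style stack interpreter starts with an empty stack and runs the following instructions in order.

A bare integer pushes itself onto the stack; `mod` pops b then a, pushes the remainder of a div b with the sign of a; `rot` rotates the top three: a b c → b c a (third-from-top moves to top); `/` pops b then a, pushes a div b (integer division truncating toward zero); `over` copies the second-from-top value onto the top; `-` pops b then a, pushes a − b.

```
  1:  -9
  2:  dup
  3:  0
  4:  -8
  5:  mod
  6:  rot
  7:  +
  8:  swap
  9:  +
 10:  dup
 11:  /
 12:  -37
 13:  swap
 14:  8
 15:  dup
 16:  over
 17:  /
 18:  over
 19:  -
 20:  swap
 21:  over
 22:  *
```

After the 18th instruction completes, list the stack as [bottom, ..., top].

[-37, 1, 8, 1, 8]

-9   : [-9]
dup  : [-9, -9]
0    : [-9, -9, 0]
-8   : [-9, -9, 0, -8]
mod  : [-9, -9, 0]
rot  : [-9, 0, -9]
+    : [-9, -9]
swap : [-9, -9]
+    : [-18]
dup  : [-18, -18]
/    : [1]
-37  : [1, -37]
swap : [-37, 1]
8    : [-37, 1, 8]
dup  : [-37, 1, 8, 8]
over : [-37, 1, 8, 8, 8]
/    : [-37, 1, 8, 1]
over : [-37, 1, 8, 1, 8]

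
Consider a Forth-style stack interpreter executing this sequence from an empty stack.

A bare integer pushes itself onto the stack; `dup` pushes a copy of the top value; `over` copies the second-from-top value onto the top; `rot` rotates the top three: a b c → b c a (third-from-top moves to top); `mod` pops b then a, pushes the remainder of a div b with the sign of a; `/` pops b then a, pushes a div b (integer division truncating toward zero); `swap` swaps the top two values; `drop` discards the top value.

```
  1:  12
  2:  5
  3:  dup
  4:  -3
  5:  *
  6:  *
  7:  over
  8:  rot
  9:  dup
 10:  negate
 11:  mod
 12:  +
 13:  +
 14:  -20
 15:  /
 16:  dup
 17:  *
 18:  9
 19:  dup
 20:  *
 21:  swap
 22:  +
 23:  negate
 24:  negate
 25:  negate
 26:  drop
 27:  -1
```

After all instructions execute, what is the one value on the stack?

12      [12]
5       [12, 5]
dup     [12, 5, 5]
-3      [12, 5, 5, -3]
*       [12, 5, -15]
*       [12, -75]
over    [12, -75, 12]
rot     [-75, 12, 12]
dup     [-75, 12, 12, 12]
negate  [-75, 12, 12, -12]
mod     [-75, 12, 0]
+       [-75, 12]
+       [-63]
-20     [-63, -20]
/       [3]
dup     [3, 3]
*       [9]
9       [9, 9]
dup     [9, 9, 9]
*       [9, 81]
swap    [81, 9]
+       [90]
negate  [-90]
negate  [90]
negate  [-90]
drop    []
-1      [-1]

-1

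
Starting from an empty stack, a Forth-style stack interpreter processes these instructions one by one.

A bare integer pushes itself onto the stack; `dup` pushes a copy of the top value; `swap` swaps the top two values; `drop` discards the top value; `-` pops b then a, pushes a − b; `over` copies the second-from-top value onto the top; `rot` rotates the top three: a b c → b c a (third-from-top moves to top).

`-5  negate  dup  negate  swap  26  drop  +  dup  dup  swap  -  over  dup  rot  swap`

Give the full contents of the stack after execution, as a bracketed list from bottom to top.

-5     : [-5]
negate : [5]
dup    : [5, 5]
negate : [5, -5]
swap   : [-5, 5]
26     : [-5, 5, 26]
drop   : [-5, 5]
+      : [0]
dup    : [0, 0]
dup    : [0, 0, 0]
swap   : [0, 0, 0]
-      : [0, 0]
over   : [0, 0, 0]
dup    : [0, 0, 0, 0]
rot    : [0, 0, 0, 0]
swap   : [0, 0, 0, 0]

[0, 0, 0, 0]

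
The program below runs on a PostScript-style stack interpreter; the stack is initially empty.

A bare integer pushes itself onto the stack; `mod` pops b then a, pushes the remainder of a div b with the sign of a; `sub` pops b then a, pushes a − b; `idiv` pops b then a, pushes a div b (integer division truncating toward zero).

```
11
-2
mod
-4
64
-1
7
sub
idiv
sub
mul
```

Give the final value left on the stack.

4

11   → [11]
-2   → [11, -2]
mod  → [1]
-4   → [1, -4]
64   → [1, -4, 64]
-1   → [1, -4, 64, -1]
7    → [1, -4, 64, -1, 7]
sub  → [1, -4, 64, -8]
idiv → [1, -4, -8]
sub  → [1, 4]
mul  → [4]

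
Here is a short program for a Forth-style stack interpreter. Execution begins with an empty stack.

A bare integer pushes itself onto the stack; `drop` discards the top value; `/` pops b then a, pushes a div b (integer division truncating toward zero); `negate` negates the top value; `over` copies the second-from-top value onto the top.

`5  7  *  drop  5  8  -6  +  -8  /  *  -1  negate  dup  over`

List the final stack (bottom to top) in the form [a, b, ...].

[0, 1, 1, 1]

5      -> [5]
7      -> [5, 7]
*      -> [35]
drop   -> []
5      -> [5]
8      -> [5, 8]
-6     -> [5, 8, -6]
+      -> [5, 2]
-8     -> [5, 2, -8]
/      -> [5, 0]
*      -> [0]
-1     -> [0, -1]
negate -> [0, 1]
dup    -> [0, 1, 1]
over   -> [0, 1, 1, 1]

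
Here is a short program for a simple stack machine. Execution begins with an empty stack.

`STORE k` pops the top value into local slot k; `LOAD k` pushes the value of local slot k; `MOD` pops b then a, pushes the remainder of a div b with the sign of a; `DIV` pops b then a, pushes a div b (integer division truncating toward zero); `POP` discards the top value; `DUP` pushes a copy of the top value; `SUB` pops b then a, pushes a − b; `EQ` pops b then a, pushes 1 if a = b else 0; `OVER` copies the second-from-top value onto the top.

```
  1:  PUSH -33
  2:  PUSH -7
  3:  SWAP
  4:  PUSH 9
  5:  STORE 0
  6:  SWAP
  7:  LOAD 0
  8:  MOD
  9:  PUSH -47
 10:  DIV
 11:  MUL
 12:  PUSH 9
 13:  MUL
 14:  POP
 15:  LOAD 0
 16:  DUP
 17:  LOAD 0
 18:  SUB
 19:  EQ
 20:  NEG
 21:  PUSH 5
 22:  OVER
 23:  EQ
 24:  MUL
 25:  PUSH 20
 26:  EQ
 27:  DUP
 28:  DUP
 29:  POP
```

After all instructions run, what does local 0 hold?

PUSH -33 → -33
PUSH -7  → -33 -7
SWAP     → -7 -33
PUSH 9   → -7 -33 9
STORE 0  → -7 -33
SWAP     → -33 -7
LOAD 0   → -33 -7 9
MOD      → -33 -7
PUSH -47 → -33 -7 -47
DIV      → -33 0
MUL      → 0
PUSH 9   → 0 9
MUL      → 0
POP      → (empty)
LOAD 0   → 9
DUP      → 9 9
LOAD 0   → 9 9 9
SUB      → 9 0
EQ       → 0
NEG      → 0
PUSH 5   → 0 5
OVER     → 0 5 0
EQ       → 0 0
MUL      → 0
PUSH 20  → 0 20
EQ       → 0
DUP      → 0 0
DUP      → 0 0 0
POP      → 0 0

9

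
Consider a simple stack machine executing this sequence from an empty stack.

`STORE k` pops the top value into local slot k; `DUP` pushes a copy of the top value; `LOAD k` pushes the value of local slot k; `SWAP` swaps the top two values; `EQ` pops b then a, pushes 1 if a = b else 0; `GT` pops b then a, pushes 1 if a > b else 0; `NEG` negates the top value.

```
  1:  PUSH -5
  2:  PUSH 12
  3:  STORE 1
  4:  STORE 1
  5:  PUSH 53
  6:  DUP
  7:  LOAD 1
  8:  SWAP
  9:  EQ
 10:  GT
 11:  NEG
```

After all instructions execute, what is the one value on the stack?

PUSH -5 : -5
PUSH 12 : -5 12
STORE 1 : -5
STORE 1 : (empty)
PUSH 53 : 53
DUP     : 53 53
LOAD 1  : 53 53 -5
SWAP    : 53 -5 53
EQ      : 53 0
GT      : 1
NEG     : -1

-1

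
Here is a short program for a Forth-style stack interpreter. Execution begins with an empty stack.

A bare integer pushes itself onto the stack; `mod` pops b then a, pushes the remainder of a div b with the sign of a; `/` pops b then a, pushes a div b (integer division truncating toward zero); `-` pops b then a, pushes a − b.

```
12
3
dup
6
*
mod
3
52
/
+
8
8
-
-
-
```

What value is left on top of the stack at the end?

9

12  : [12]
3   : [12, 3]
dup : [12, 3, 3]
6   : [12, 3, 3, 6]
*   : [12, 3, 18]
mod : [12, 3]
3   : [12, 3, 3]
52  : [12, 3, 3, 52]
/   : [12, 3, 0]
+   : [12, 3]
8   : [12, 3, 8]
8   : [12, 3, 8, 8]
-   : [12, 3, 0]
-   : [12, 3]
-   : [9]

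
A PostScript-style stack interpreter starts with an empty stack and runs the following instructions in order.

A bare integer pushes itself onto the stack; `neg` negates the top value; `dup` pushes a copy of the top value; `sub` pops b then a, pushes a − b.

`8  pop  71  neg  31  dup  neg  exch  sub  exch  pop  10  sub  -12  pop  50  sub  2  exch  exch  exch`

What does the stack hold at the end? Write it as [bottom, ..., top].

[2, -122]

8    → [8]
pop  → []
71   → [71]
neg  → [-71]
31   → [-71, 31]
dup  → [-71, 31, 31]
neg  → [-71, 31, -31]
exch → [-71, -31, 31]
sub  → [-71, -62]
exch → [-62, -71]
pop  → [-62]
10   → [-62, 10]
sub  → [-72]
-12  → [-72, -12]
pop  → [-72]
50   → [-72, 50]
sub  → [-122]
2    → [-122, 2]
exch → [2, -122]
exch → [-122, 2]
exch → [2, -122]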